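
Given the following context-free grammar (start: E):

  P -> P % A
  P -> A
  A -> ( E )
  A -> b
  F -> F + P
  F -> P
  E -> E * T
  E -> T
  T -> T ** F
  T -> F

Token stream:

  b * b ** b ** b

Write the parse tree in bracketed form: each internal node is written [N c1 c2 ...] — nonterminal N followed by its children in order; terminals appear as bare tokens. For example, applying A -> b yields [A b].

E
E * T
T * T
F * T
P * T
A * T
b * T
b * T ** F
b * T ** F ** F
b * F ** F ** F
b * P ** F ** F
b * A ** F ** F
b * b ** F ** F
b * b ** P ** F
b * b ** A ** F
b * b ** b ** F
b * b ** b ** P
b * b ** b ** A
b * b ** b ** b

[E [E [T [F [P [A b]]]]] * [T [T [T [F [P [A b]]]] ** [F [P [A b]]]] ** [F [P [A b]]]]]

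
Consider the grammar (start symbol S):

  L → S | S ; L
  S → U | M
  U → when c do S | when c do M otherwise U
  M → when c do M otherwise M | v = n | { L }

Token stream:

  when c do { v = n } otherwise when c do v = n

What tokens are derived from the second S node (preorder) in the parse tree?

v = n

[S [U when c do [M { [L [S [M v = n]]] }] otherwise [U when c do [S [M v = n]]]]]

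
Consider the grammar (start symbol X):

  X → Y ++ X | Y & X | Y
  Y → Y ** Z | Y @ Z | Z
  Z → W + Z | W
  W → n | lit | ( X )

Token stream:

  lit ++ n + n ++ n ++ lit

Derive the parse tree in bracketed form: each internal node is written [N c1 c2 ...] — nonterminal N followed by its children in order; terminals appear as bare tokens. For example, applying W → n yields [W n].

[X [Y [Z [W lit]]] ++ [X [Y [Z [W n] + [Z [W n]]]] ++ [X [Y [Z [W n]]] ++ [X [Y [Z [W lit]]]]]]]

X
Y ++ X
Z ++ X
W ++ X
lit ++ X
lit ++ Y ++ X
lit ++ Z ++ X
lit ++ W + Z ++ X
lit ++ n + Z ++ X
lit ++ n + W ++ X
lit ++ n + n ++ X
lit ++ n + n ++ Y ++ X
lit ++ n + n ++ Z ++ X
lit ++ n + n ++ W ++ X
lit ++ n + n ++ n ++ X
lit ++ n + n ++ n ++ Y
lit ++ n + n ++ n ++ Z
lit ++ n + n ++ n ++ W
lit ++ n + n ++ n ++ lit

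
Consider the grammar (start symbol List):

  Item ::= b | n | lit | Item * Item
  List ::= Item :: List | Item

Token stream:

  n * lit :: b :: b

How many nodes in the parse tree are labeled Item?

5

[List [Item [Item n] * [Item lit]] :: [List [Item b] :: [List [Item b]]]]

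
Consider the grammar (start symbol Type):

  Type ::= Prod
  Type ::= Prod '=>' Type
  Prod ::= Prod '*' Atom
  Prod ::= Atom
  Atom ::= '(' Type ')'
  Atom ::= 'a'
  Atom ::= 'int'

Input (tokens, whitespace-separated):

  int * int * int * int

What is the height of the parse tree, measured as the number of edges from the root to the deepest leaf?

[Type [Prod [Prod [Prod [Prod [Atom int]] * [Atom int]] * [Atom int]] * [Atom int]]]

6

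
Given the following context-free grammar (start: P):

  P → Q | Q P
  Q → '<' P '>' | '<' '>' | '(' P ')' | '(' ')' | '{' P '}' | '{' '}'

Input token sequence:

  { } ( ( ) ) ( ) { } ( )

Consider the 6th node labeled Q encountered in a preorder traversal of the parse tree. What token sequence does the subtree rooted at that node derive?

[P [Q { }] [P [Q ( [P [Q ( )]] )] [P [Q ( )] [P [Q { }] [P [Q ( )]]]]]]

( )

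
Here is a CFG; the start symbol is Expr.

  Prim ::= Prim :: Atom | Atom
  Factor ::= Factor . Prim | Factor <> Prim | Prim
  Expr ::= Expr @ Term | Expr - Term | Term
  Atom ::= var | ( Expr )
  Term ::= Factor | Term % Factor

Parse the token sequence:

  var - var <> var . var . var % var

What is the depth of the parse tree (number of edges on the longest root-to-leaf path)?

9

[Expr [Expr [Term [Factor [Prim [Atom var]]]]] - [Term [Term [Factor [Factor [Factor [Factor [Prim [Atom var]]] <> [Prim [Atom var]]] . [Prim [Atom var]]] . [Prim [Atom var]]]] % [Factor [Prim [Atom var]]]]]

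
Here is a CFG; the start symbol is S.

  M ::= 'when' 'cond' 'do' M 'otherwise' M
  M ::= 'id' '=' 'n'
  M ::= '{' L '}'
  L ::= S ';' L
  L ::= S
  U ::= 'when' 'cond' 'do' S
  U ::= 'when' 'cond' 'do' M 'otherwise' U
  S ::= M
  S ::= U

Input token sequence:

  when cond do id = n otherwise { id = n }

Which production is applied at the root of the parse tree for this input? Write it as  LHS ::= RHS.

S ::= M

[S [M when cond do [M id = n] otherwise [M { [L [S [M id = n]]] }]]]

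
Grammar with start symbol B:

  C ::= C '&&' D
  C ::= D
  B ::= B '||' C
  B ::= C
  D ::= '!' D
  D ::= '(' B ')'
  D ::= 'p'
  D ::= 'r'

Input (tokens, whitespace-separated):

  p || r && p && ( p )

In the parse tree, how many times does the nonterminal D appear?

5

[B [B [C [D p]]] || [C [C [C [D r]] && [D p]] && [D ( [B [C [D p]]] )]]]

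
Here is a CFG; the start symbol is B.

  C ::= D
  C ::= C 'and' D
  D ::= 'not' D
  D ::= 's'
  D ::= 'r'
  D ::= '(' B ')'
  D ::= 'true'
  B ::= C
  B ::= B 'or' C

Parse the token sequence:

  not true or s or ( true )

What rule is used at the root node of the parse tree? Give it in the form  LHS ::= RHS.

B ::= B 'or' C

[B [B [B [C [D not [D true]]]] or [C [D s]]] or [C [D ( [B [C [D true]]] )]]]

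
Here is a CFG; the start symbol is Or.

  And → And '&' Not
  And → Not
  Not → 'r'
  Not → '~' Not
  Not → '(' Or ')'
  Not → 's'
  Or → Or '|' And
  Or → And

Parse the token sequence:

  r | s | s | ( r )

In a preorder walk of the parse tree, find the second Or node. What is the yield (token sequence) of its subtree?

r | s | s

[Or [Or [Or [Or [And [Not r]]] | [And [Not s]]] | [And [Not s]]] | [And [Not ( [Or [And [Not r]]] )]]]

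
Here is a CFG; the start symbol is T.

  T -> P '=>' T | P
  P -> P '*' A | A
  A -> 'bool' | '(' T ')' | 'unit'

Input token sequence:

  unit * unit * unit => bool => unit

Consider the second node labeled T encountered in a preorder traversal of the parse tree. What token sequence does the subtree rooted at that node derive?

bool => unit

[T [P [P [P [A unit]] * [A unit]] * [A unit]] => [T [P [A bool]] => [T [P [A unit]]]]]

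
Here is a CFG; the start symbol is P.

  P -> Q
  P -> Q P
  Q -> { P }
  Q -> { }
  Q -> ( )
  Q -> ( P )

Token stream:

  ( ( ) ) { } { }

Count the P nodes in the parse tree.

4

[P [Q ( [P [Q ( )]] )] [P [Q { }] [P [Q { }]]]]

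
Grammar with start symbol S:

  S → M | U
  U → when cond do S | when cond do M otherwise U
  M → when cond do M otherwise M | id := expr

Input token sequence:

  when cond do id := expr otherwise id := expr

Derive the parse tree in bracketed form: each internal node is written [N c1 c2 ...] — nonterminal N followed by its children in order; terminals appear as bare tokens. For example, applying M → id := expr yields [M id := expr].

S
M
when cond do M otherwise M
when cond do id := expr otherwise M
when cond do id := expr otherwise id := expr

[S [M when cond do [M id := expr] otherwise [M id := expr]]]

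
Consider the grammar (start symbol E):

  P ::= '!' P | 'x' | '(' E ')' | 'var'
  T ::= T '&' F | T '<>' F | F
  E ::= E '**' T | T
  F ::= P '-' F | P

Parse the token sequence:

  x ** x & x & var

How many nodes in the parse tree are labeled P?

[E [E [T [F [P x]]]] ** [T [T [T [F [P x]]] & [F [P x]]] & [F [P var]]]]

4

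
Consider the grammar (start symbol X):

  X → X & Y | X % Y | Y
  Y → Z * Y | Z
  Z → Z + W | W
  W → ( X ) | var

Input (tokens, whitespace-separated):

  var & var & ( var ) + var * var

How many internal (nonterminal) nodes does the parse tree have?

21

[X [X [X [Y [Z [W var]]]] & [Y [Z [W var]]]] & [Y [Z [Z [W ( [X [Y [Z [W var]]]] )]] + [W var]] * [Y [Z [W var]]]]]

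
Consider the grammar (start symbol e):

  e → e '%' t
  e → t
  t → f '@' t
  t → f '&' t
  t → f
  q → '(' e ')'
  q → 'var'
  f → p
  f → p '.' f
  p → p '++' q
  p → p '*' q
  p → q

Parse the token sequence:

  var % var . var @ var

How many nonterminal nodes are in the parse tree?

[e [e [t [f [p [q var]]]]] % [t [f [p [q var]] . [f [p [q var]]]] @ [t [f [p [q var]]]]]]

17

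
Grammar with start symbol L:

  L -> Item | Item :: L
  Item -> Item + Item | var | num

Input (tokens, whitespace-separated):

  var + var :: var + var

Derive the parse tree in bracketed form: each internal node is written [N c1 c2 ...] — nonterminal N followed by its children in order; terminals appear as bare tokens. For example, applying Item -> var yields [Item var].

[L [Item [Item var] + [Item var]] :: [L [Item [Item var] + [Item var]]]]

L
Item :: L
Item + Item :: L
var + Item :: L
var + var :: L
var + var :: Item
var + var :: Item + Item
var + var :: var + Item
var + var :: var + var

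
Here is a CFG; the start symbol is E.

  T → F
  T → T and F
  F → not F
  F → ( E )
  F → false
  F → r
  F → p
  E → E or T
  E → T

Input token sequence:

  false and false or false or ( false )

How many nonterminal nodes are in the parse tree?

14

[E [E [E [T [T [F false]] and [F false]]] or [T [F false]]] or [T [F ( [E [T [F false]]] )]]]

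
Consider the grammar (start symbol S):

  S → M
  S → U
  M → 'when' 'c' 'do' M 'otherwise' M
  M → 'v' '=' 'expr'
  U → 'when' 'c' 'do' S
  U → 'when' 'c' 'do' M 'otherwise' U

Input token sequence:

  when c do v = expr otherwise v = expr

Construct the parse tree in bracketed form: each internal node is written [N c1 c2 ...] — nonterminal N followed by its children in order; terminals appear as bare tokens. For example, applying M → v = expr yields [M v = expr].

S
M
when c do M otherwise M
when c do v = expr otherwise M
when c do v = expr otherwise v = expr

[S [M when c do [M v = expr] otherwise [M v = expr]]]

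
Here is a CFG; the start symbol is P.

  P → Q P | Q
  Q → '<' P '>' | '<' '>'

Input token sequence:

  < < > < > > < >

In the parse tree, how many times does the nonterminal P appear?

4

[P [Q < [P [Q < >] [P [Q < >]]] >] [P [Q < >]]]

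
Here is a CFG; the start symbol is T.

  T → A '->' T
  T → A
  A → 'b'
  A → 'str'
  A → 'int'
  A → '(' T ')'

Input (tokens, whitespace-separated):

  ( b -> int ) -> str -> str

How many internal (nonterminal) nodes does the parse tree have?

[T [A ( [T [A b] -> [T [A int]]] )] -> [T [A str] -> [T [A str]]]]

10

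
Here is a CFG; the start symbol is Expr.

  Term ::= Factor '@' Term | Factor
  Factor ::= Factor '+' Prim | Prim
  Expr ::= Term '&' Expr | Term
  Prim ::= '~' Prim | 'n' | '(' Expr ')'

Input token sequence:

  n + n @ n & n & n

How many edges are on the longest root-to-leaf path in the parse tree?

[Expr [Term [Factor [Factor [Prim n]] + [Prim n]] @ [Term [Factor [Prim n]]]] & [Expr [Term [Factor [Prim n]]] & [Expr [Term [Factor [Prim n]]]]]]

6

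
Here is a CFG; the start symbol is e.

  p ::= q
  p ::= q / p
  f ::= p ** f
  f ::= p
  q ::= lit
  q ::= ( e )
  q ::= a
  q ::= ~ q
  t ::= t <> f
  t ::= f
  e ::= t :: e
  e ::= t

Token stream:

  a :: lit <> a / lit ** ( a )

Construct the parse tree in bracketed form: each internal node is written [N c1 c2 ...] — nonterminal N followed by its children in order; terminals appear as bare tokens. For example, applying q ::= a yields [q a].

[e [t [f [p [q a]]]] :: [e [t [t [f [p [q lit]]]] <> [f [p [q a] / [p [q lit]]] ** [f [p [q ( [e [t [f [p [q a]]]]] )]]]]]]]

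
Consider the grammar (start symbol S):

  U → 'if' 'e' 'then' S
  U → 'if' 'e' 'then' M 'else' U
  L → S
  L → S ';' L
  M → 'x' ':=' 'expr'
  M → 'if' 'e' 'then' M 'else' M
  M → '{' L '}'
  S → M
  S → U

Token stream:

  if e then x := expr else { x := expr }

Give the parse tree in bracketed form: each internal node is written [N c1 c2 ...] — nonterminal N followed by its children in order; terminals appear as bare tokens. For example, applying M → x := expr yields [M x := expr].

S
M
if e then M else M
if e then x := expr else M
if e then x := expr else { L }
if e then x := expr else { S }
if e then x := expr else { M }
if e then x := expr else { x := expr }

[S [M if e then [M x := expr] else [M { [L [S [M x := expr]]] }]]]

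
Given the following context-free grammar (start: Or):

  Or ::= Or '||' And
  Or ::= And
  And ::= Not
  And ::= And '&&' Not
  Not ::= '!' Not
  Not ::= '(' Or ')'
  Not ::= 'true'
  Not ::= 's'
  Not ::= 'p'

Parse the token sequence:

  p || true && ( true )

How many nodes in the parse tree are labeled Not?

[Or [Or [And [Not p]]] || [And [And [Not true]] && [Not ( [Or [And [Not true]]] )]]]

4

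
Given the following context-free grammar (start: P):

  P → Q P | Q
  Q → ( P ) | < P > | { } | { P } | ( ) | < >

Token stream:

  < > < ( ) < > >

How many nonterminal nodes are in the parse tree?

[P [Q < >] [P [Q < [P [Q ( )] [P [Q < >]]] >]]]

8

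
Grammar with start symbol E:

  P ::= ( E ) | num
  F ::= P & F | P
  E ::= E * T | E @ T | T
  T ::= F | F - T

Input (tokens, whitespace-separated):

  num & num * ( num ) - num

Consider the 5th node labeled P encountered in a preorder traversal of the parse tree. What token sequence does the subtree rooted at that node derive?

num

[E [E [T [F [P num] & [F [P num]]]]] * [T [F [P ( [E [T [F [P num]]]] )]] - [T [F [P num]]]]]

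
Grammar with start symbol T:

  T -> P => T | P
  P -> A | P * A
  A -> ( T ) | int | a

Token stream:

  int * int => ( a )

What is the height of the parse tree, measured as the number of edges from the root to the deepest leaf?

[T [P [P [A int]] * [A int]] => [T [P [A ( [T [P [A a]]] )]]]]

7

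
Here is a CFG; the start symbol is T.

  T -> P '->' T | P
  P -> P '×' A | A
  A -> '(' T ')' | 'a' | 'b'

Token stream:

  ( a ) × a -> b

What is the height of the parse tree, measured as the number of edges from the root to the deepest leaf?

[T [P [P [A ( [T [P [A a]]] )]] × [A a]] -> [T [P [A b]]]]

7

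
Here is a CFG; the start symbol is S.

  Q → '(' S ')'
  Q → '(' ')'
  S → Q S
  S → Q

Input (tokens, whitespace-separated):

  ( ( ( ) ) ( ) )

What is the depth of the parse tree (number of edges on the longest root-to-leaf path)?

6

[S [Q ( [S [Q ( [S [Q ( )]] )] [S [Q ( )]]] )]]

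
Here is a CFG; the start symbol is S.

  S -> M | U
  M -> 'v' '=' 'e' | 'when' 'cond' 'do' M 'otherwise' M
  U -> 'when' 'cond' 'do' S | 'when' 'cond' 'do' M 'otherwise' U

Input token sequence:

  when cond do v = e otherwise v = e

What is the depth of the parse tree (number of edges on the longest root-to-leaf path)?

3

[S [M when cond do [M v = e] otherwise [M v = e]]]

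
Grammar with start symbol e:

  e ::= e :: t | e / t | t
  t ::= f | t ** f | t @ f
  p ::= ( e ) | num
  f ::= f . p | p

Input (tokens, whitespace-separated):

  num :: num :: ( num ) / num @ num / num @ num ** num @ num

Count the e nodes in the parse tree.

[e [e [e [e [e [t [f [p num]]]] :: [t [f [p num]]]] :: [t [f [p ( [e [t [f [p num]]]] )]]]] / [t [t [f [p num]]] @ [f [p num]]]] / [t [t [t [t [f [p num]]] @ [f [p num]]] ** [f [p num]]] @ [f [p num]]]]

6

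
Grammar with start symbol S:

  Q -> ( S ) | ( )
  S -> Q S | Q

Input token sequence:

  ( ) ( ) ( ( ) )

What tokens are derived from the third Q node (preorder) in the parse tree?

( ( ) )

[S [Q ( )] [S [Q ( )] [S [Q ( [S [Q ( )]] )]]]]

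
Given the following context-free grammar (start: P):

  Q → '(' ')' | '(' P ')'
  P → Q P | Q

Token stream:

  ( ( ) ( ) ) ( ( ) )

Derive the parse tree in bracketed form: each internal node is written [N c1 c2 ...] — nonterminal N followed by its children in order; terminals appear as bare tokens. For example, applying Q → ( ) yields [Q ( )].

P
Q P
( P ) P
( Q P ) P
( ( ) P ) P
( ( ) Q ) P
( ( ) ( ) ) P
( ( ) ( ) ) Q
( ( ) ( ) ) ( P )
( ( ) ( ) ) ( Q )
( ( ) ( ) ) ( ( ) )

[P [Q ( [P [Q ( )] [P [Q ( )]]] )] [P [Q ( [P [Q ( )]] )]]]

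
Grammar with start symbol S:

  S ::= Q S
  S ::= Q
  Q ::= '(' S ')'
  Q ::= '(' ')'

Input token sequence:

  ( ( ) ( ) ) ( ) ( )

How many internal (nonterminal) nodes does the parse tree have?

10

[S [Q ( [S [Q ( )] [S [Q ( )]]] )] [S [Q ( )] [S [Q ( )]]]]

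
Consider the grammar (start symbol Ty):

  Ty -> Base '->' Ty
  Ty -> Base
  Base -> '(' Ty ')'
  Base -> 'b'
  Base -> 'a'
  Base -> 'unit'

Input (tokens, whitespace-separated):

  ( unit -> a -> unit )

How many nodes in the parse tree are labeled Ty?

4

[Ty [Base ( [Ty [Base unit] -> [Ty [Base a] -> [Ty [Base unit]]]] )]]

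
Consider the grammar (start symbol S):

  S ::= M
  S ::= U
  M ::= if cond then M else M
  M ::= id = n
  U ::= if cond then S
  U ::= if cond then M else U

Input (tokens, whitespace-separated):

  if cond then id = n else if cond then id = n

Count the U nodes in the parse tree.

[S [U if cond then [M id = n] else [U if cond then [S [M id = n]]]]]

2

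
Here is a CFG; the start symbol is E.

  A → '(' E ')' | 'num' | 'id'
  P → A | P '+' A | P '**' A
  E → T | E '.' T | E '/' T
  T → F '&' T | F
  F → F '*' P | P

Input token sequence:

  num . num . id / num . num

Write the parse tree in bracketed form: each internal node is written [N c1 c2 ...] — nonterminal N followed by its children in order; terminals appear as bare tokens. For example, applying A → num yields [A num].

[E [E [E [E [E [T [F [P [A num]]]]] . [T [F [P [A num]]]]] . [T [F [P [A id]]]]] / [T [F [P [A num]]]]] . [T [F [P [A num]]]]]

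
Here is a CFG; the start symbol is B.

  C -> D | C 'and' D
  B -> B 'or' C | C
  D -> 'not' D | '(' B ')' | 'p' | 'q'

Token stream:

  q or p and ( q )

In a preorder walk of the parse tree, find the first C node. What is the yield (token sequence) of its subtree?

[B [B [C [D q]]] or [C [C [D p]] and [D ( [B [C [D q]]] )]]]

q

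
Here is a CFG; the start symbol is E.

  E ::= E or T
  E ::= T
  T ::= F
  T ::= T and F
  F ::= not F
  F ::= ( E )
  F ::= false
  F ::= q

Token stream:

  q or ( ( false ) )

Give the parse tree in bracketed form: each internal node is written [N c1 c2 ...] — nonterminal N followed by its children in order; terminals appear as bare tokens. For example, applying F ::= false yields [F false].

E
E or T
T or T
F or T
q or T
q or F
q or ( E )
q or ( T )
q or ( F )
q or ( ( E ) )
q or ( ( T ) )
q or ( ( F ) )
q or ( ( false ) )

[E [E [T [F q]]] or [T [F ( [E [T [F ( [E [T [F false]]] )]]] )]]]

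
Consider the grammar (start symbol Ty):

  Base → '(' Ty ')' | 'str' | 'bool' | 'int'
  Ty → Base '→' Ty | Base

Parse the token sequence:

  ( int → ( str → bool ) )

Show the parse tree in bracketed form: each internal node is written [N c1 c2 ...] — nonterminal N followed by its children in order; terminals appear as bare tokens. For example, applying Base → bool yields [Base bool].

[Ty [Base ( [Ty [Base int] → [Ty [Base ( [Ty [Base str] → [Ty [Base bool]]] )]]] )]]

Ty
Base
( Ty )
( Base → Ty )
( int → Ty )
( int → Base )
( int → ( Ty ) )
( int → ( Base → Ty ) )
( int → ( str → Ty ) )
( int → ( str → Base ) )
( int → ( str → bool ) )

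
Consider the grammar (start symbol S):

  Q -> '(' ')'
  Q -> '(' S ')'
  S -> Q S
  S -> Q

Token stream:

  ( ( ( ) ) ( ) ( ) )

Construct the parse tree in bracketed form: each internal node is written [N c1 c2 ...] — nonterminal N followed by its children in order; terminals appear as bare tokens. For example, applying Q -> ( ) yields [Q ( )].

[S [Q ( [S [Q ( [S [Q ( )]] )] [S [Q ( )] [S [Q ( )]]]] )]]

S
Q
( S )
( Q S )
( ( S ) S )
( ( Q ) S )
( ( ( ) ) S )
( ( ( ) ) Q S )
( ( ( ) ) ( ) S )
( ( ( ) ) ( ) Q )
( ( ( ) ) ( ) ( ) )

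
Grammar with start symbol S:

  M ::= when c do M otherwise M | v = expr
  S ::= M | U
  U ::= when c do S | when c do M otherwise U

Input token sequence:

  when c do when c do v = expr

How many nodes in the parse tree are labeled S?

3

[S [U when c do [S [U when c do [S [M v = expr]]]]]]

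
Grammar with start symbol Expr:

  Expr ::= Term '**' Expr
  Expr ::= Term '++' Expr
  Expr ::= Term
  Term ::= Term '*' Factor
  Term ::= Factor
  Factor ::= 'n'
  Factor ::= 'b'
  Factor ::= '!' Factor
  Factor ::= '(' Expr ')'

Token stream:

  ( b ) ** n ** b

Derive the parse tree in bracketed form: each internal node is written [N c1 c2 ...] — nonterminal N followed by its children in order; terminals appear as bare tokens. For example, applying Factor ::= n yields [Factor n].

[Expr [Term [Factor ( [Expr [Term [Factor b]]] )]] ** [Expr [Term [Factor n]] ** [Expr [Term [Factor b]]]]]

Expr
Term ** Expr
Factor ** Expr
( Expr ) ** Expr
( Term ) ** Expr
( Factor ) ** Expr
( b ) ** Expr
( b ) ** Term ** Expr
( b ) ** Factor ** Expr
( b ) ** n ** Expr
( b ) ** n ** Term
( b ) ** n ** Factor
( b ) ** n ** b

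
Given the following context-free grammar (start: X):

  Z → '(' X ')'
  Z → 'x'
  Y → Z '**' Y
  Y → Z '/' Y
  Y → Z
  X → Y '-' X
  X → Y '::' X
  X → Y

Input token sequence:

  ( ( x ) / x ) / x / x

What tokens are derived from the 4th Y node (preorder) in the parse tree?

x

[X [Y [Z ( [X [Y [Z ( [X [Y [Z x]]] )] / [Y [Z x]]]] )] / [Y [Z x] / [Y [Z x]]]]]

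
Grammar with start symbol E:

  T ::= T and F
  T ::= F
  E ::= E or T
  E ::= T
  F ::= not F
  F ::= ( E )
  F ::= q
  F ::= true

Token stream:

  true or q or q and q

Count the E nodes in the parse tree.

[E [E [E [T [F true]]] or [T [F q]]] or [T [T [F q]] and [F q]]]

3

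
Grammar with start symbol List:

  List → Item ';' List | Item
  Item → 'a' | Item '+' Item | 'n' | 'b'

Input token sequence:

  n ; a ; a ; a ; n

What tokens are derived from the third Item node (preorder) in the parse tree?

[List [Item n] ; [List [Item a] ; [List [Item a] ; [List [Item a] ; [List [Item n]]]]]]

a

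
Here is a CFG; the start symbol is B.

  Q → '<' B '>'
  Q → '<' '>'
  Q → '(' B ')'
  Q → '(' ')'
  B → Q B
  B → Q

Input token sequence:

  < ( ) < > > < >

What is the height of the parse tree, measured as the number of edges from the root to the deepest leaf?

5

[B [Q < [B [Q ( )] [B [Q < >]]] >] [B [Q < >]]]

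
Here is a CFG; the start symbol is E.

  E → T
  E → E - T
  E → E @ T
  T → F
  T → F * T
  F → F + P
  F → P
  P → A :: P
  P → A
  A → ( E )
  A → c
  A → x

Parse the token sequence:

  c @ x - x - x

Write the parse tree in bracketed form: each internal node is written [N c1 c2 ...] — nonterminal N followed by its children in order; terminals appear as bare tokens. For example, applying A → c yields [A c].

E
E - T
E - T - T
E @ T - T - T
T @ T - T - T
F @ T - T - T
P @ T - T - T
A @ T - T - T
c @ T - T - T
c @ F - T - T
c @ P - T - T
c @ A - T - T
c @ x - T - T
c @ x - F - T
c @ x - P - T
c @ x - A - T
c @ x - x - T
c @ x - x - F
c @ x - x - P
c @ x - x - A
c @ x - x - x

[E [E [E [E [T [F [P [A c]]]]] @ [T [F [P [A x]]]]] - [T [F [P [A x]]]]] - [T [F [P [A x]]]]]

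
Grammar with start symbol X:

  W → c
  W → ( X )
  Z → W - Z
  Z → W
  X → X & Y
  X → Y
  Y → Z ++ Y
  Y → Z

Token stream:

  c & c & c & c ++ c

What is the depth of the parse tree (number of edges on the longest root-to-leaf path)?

[X [X [X [X [Y [Z [W c]]]] & [Y [Z [W c]]]] & [Y [Z [W c]]]] & [Y [Z [W c]] ++ [Y [Z [W c]]]]]

7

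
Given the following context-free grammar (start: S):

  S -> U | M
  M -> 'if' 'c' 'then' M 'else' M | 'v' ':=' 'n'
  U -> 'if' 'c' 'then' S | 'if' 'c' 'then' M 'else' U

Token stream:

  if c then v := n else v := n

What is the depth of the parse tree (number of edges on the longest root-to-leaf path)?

3

[S [M if c then [M v := n] else [M v := n]]]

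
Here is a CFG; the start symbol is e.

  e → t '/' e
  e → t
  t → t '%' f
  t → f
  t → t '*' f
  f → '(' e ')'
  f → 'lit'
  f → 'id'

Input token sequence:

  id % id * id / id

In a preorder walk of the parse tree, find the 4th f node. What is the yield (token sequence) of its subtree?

[e [t [t [t [f id]] % [f id]] * [f id]] / [e [t [f id]]]]

id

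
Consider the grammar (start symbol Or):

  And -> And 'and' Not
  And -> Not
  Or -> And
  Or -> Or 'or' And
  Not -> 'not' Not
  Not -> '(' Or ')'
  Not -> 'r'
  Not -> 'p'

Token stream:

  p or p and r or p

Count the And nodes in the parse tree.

4

[Or [Or [Or [And [Not p]]] or [And [And [Not p]] and [Not r]]] or [And [Not p]]]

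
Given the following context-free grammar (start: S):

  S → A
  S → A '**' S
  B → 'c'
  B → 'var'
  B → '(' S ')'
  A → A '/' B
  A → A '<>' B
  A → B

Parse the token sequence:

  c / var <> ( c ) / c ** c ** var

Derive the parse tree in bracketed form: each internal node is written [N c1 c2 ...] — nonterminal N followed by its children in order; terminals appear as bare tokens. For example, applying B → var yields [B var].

[S [A [A [A [A [B c]] / [B var]] <> [B ( [S [A [B c]]] )]] / [B c]] ** [S [A [B c]] ** [S [A [B var]]]]]

S
A ** S
A / B ** S
A <> B / B ** S
A / B <> B / B ** S
B / B <> B / B ** S
c / B <> B / B ** S
c / var <> B / B ** S
c / var <> ( S ) / B ** S
c / var <> ( A ) / B ** S
c / var <> ( B ) / B ** S
c / var <> ( c ) / B ** S
c / var <> ( c ) / c ** S
c / var <> ( c ) / c ** A ** S
c / var <> ( c ) / c ** B ** S
c / var <> ( c ) / c ** c ** S
c / var <> ( c ) / c ** c ** A
c / var <> ( c ) / c ** c ** B
c / var <> ( c ) / c ** c ** var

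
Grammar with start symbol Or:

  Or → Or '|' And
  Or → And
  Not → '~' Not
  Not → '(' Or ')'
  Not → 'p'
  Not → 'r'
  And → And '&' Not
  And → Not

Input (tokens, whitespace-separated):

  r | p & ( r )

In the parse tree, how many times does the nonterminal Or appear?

3

[Or [Or [And [Not r]]] | [And [And [Not p]] & [Not ( [Or [And [Not r]]] )]]]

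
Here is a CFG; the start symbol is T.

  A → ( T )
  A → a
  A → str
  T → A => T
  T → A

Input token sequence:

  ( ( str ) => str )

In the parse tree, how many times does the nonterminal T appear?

4

[T [A ( [T [A ( [T [A str]] )] => [T [A str]]] )]]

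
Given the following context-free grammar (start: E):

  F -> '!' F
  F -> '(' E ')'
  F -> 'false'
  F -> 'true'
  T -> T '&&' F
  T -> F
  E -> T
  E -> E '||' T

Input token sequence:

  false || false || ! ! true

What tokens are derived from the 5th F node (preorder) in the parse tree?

true

[E [E [E [T [F false]]] || [T [F false]]] || [T [F ! [F ! [F true]]]]]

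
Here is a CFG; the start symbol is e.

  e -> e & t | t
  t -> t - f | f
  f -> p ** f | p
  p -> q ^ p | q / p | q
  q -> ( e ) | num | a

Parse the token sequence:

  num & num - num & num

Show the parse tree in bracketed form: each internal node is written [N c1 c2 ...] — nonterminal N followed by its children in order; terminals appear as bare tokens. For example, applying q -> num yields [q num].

e
e & t
e & t & t
t & t & t
f & t & t
p & t & t
q & t & t
num & t & t
num & t - f & t
num & f - f & t
num & p - f & t
num & q - f & t
num & num - f & t
num & num - p & t
num & num - q & t
num & num - num & t
num & num - num & f
num & num - num & p
num & num - num & q
num & num - num & num

[e [e [e [t [f [p [q num]]]]] & [t [t [f [p [q num]]]] - [f [p [q num]]]]] & [t [f [p [q num]]]]]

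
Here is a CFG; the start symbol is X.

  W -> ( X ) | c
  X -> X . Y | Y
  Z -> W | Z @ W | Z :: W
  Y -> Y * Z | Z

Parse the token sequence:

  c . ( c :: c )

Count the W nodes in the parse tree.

4

[X [X [Y [Z [W c]]]] . [Y [Z [W ( [X [Y [Z [Z [W c]] :: [W c]]]] )]]]]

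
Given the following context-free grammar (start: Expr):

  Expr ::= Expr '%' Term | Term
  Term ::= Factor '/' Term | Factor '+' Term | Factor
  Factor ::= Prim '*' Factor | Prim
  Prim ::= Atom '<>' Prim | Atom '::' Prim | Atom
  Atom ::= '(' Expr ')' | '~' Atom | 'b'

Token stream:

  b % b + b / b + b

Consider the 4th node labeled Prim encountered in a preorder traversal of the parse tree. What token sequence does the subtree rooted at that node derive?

b

[Expr [Expr [Term [Factor [Prim [Atom b]]]]] % [Term [Factor [Prim [Atom b]]] + [Term [Factor [Prim [Atom b]]] / [Term [Factor [Prim [Atom b]]] + [Term [Factor [Prim [Atom b]]]]]]]]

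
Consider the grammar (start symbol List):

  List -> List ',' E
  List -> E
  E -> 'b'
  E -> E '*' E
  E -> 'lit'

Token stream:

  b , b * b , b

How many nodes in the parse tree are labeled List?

3

[List [List [List [E b]] , [E [E b] * [E b]]] , [E b]]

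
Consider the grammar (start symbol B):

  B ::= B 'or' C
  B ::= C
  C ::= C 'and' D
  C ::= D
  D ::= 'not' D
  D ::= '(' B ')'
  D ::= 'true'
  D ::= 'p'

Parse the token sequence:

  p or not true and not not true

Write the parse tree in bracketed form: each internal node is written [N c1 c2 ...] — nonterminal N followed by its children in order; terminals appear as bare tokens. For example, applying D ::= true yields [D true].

B
B or C
C or C
D or C
p or C
p or C and D
p or D and D
p or not D and D
p or not true and D
p or not true and not D
p or not true and not not D
p or not true and not not true

[B [B [C [D p]]] or [C [C [D not [D true]]] and [D not [D not [D true]]]]]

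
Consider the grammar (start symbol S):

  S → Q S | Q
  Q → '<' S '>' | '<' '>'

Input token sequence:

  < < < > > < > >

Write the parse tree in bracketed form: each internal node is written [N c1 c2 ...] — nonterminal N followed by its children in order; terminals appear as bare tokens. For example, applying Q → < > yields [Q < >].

S
Q
< S >
< Q S >
< < S > S >
< < Q > S >
< < < > > S >
< < < > > Q >
< < < > > < > >

[S [Q < [S [Q < [S [Q < >]] >] [S [Q < >]]] >]]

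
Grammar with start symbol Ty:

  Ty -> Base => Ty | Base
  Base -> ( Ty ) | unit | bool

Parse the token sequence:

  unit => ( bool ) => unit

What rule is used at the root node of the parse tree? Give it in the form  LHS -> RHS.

[Ty [Base unit] => [Ty [Base ( [Ty [Base bool]] )] => [Ty [Base unit]]]]

Ty -> Base => Ty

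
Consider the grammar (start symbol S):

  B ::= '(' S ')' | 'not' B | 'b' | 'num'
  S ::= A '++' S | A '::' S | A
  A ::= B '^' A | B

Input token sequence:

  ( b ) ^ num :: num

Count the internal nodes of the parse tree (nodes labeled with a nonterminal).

11

[S [A [B ( [S [A [B b]]] )] ^ [A [B num]]] :: [S [A [B num]]]]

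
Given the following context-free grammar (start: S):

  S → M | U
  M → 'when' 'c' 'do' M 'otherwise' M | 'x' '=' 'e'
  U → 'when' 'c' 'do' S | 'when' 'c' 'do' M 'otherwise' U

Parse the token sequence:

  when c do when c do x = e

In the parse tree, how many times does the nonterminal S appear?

[S [U when c do [S [U when c do [S [M x = e]]]]]]

3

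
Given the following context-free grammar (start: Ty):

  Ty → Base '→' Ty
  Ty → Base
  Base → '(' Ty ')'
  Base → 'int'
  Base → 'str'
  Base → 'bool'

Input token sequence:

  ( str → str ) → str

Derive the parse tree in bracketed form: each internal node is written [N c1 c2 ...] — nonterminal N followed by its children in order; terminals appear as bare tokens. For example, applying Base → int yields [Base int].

[Ty [Base ( [Ty [Base str] → [Ty [Base str]]] )] → [Ty [Base str]]]

Ty
Base → Ty
( Ty ) → Ty
( Base → Ty ) → Ty
( str → Ty ) → Ty
( str → Base ) → Ty
( str → str ) → Ty
( str → str ) → Base
( str → str ) → str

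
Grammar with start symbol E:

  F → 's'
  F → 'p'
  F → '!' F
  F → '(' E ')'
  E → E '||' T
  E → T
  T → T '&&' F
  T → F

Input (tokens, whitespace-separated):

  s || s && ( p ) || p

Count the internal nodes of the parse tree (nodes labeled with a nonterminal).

[E [E [E [T [F s]]] || [T [T [F s]] && [F ( [E [T [F p]]] )]]] || [T [F p]]]

14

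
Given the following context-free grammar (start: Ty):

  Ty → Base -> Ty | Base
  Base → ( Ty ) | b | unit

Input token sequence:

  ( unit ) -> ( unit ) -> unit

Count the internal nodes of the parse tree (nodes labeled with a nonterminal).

[Ty [Base ( [Ty [Base unit]] )] -> [Ty [Base ( [Ty [Base unit]] )] -> [Ty [Base unit]]]]

10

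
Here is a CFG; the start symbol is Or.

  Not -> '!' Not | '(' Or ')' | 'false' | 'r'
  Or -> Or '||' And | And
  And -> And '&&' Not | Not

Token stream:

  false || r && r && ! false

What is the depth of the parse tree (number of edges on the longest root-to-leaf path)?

5

[Or [Or [And [Not false]]] || [And [And [And [Not r]] && [Not r]] && [Not ! [Not false]]]]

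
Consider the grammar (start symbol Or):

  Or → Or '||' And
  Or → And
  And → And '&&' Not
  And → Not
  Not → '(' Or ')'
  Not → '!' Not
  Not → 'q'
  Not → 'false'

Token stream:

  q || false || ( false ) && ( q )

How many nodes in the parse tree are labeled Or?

5

[Or [Or [Or [And [Not q]]] || [And [Not false]]] || [And [And [Not ( [Or [And [Not false]]] )]] && [Not ( [Or [And [Not q]]] )]]]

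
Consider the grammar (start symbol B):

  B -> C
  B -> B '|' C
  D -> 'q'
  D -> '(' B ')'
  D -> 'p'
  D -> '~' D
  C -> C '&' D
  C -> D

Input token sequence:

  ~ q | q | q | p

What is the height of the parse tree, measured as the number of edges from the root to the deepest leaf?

[B [B [B [B [C [D ~ [D q]]]] | [C [D q]]] | [C [D q]]] | [C [D p]]]

7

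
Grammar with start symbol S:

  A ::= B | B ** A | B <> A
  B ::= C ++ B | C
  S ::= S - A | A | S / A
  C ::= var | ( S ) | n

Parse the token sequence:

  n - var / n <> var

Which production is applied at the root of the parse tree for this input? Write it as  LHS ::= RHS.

[S [S [S [A [B [C n]]]] - [A [B [C var]]]] / [A [B [C n]] <> [A [B [C var]]]]]

S ::= S / A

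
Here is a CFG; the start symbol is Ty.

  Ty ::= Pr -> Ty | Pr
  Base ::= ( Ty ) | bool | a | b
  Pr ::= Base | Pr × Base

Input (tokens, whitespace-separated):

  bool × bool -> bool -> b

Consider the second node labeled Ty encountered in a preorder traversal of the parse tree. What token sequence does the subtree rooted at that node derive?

bool -> b

[Ty [Pr [Pr [Base bool]] × [Base bool]] -> [Ty [Pr [Base bool]] -> [Ty [Pr [Base b]]]]]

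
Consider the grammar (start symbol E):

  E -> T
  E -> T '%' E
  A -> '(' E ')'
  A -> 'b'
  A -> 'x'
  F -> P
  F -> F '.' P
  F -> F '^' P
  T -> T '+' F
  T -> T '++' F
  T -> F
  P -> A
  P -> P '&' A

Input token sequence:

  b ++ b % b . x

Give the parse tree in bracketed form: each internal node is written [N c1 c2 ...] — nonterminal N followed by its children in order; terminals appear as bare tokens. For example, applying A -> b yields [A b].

E
T % E
T ++ F % E
F ++ F % E
P ++ F % E
A ++ F % E
b ++ F % E
b ++ P % E
b ++ A % E
b ++ b % E
b ++ b % T
b ++ b % F
b ++ b % F . P
b ++ b % P . P
b ++ b % A . P
b ++ b % b . P
b ++ b % b . A
b ++ b % b . x

[E [T [T [F [P [A b]]]] ++ [F [P [A b]]]] % [E [T [F [F [P [A b]]] . [P [A x]]]]]]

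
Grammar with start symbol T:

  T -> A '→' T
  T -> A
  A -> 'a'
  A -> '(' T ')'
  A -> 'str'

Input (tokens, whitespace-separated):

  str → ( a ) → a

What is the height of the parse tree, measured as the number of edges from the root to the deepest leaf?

5

[T [A str] → [T [A ( [T [A a]] )] → [T [A a]]]]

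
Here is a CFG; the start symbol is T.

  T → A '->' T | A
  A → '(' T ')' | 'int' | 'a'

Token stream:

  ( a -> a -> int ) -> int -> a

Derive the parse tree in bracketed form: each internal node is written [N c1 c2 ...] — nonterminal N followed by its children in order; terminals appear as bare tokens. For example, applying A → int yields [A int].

[T [A ( [T [A a] -> [T [A a] -> [T [A int]]]] )] -> [T [A int] -> [T [A a]]]]

T
A -> T
( T ) -> T
( A -> T ) -> T
( a -> T ) -> T
( a -> A -> T ) -> T
( a -> a -> T ) -> T
( a -> a -> A ) -> T
( a -> a -> int ) -> T
( a -> a -> int ) -> A -> T
( a -> a -> int ) -> int -> T
( a -> a -> int ) -> int -> A
( a -> a -> int ) -> int -> a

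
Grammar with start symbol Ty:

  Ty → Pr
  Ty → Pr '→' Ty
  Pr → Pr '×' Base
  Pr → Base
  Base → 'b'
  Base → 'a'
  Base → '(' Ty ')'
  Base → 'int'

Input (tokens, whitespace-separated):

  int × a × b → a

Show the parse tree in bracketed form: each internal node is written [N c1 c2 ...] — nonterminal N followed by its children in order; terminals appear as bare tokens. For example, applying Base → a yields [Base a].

Ty
Pr → Ty
Pr × Base → Ty
Pr × Base × Base → Ty
Base × Base × Base → Ty
int × Base × Base → Ty
int × a × Base → Ty
int × a × b → Ty
int × a × b → Pr
int × a × b → Base
int × a × b → a

[Ty [Pr [Pr [Pr [Base int]] × [Base a]] × [Base b]] → [Ty [Pr [Base a]]]]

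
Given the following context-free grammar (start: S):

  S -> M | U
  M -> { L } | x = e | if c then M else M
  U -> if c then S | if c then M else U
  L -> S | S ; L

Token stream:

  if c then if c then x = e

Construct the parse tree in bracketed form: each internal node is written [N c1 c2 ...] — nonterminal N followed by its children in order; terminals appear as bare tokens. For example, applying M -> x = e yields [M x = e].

S
U
if c then S
if c then U
if c then if c then S
if c then if c then M
if c then if c then x = e

[S [U if c then [S [U if c then [S [M x = e]]]]]]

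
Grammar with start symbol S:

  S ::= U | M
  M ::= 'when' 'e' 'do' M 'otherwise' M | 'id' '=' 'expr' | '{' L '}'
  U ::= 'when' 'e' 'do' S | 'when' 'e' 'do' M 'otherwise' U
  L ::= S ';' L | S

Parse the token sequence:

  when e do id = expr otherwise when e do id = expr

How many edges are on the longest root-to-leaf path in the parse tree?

5

[S [U when e do [M id = expr] otherwise [U when e do [S [M id = expr]]]]]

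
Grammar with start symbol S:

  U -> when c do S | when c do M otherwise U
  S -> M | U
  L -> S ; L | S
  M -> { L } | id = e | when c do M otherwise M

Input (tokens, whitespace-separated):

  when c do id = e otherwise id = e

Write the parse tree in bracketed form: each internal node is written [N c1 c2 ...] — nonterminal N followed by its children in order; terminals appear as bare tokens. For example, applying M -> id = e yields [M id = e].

[S [M when c do [M id = e] otherwise [M id = e]]]

S
M
when c do M otherwise M
when c do id = e otherwise M
when c do id = e otherwise id = e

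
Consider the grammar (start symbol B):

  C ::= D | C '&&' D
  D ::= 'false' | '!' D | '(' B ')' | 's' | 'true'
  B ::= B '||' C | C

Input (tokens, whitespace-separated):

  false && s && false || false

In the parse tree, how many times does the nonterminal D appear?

4

[B [B [C [C [C [D false]] && [D s]] && [D false]]] || [C [D false]]]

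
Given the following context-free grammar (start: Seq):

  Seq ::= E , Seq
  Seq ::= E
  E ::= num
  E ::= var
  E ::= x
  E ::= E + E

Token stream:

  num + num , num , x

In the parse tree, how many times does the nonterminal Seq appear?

3

[Seq [E [E num] + [E num]] , [Seq [E num] , [Seq [E x]]]]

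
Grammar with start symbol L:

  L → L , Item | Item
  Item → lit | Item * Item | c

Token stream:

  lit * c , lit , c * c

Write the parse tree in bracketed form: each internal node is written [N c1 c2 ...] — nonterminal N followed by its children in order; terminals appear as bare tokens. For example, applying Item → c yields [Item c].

[L [L [L [Item [Item lit] * [Item c]]] , [Item lit]] , [Item [Item c] * [Item c]]]

L
L , Item
L , Item , Item
Item , Item , Item
Item * Item , Item , Item
lit * Item , Item , Item
lit * c , Item , Item
lit * c , lit , Item
lit * c , lit , Item * Item
lit * c , lit , c * Item
lit * c , lit , c * c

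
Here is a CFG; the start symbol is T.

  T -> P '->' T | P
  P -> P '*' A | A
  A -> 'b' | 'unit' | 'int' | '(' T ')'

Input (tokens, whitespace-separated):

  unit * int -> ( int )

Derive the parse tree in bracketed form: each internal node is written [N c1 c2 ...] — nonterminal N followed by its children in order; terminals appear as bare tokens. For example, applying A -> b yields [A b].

[T [P [P [A unit]] * [A int]] -> [T [P [A ( [T [P [A int]]] )]]]]

T
P -> T
P * A -> T
A * A -> T
unit * A -> T
unit * int -> T
unit * int -> P
unit * int -> A
unit * int -> ( T )
unit * int -> ( P )
unit * int -> ( A )
unit * int -> ( int )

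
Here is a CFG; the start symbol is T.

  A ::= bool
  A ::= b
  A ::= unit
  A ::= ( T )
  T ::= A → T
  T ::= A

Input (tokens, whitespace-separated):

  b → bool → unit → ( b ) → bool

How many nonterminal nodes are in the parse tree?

[T [A b] → [T [A bool] → [T [A unit] → [T [A ( [T [A b]] )] → [T [A bool]]]]]]

12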